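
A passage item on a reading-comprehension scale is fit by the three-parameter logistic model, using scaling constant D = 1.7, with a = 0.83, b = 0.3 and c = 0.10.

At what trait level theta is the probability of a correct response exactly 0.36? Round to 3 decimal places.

P(theta) = c + (1 − c) · 1 / (1 + exp(−D·a(theta − b)))
Remove guessing floor: (0.36 − 0.10)/(1 − 0.10) = 0.2889
logit = ln(0.2889/0.7111) = -0.9008
theta = b + logit/(1.7·a) = 0.3 + (-0.9008)/1.4110 = -0.3384

-0.338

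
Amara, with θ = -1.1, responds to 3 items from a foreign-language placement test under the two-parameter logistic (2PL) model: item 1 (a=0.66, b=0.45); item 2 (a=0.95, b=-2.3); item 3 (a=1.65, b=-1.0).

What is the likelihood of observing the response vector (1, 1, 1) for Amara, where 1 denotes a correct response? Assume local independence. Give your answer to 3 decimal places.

P(θ) = 1 / (1 + exp(−a(θ − b)))
P_1 = 1/(1+e^{1.0230}) = 0.2644
P_2 = 1/(1+e^{-1.1400}) = 0.7577
P_3 = 1/(1+e^{0.1650}) = 0.4588
L = P_1 × P_2 × P_3 = 0.2644 × 0.7577 × 0.4588 = 0.09194

0.092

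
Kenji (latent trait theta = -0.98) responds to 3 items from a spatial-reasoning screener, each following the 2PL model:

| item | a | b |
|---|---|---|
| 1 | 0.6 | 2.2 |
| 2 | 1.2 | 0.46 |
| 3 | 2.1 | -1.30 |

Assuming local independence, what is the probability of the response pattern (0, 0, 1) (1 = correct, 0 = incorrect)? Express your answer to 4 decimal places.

0.4895

P(theta) = 1 / (1 + exp(−a(theta − b)))
P_1 = 1/(1+e^{1.9080}) = 0.1292
P_2 = 1/(1+e^{1.7280}) = 0.1508
P_3 = 1/(1+e^{-0.6720}) = 0.6620
L = (1−P_1) × (1−P_2) × P_3 = 0.8708 × 0.8492 × 0.6620 = 0.48947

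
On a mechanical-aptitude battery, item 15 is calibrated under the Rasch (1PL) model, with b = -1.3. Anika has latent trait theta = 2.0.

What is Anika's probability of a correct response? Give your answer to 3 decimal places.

P(theta) = 1 / (1 + exp(−(theta − b)))
Exponent: (2.0 − (-1.3)) = 3.3000
1/(1 + e^{-3.3000}) = 0.9644
P = 0.9644

0.964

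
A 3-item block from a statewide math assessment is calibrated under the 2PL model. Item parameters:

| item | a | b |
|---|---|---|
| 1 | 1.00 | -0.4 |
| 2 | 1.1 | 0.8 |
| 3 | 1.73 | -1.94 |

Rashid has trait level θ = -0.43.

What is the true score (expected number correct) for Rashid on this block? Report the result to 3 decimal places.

P(θ) = 1 / (1 + exp(−a(θ − b)))
P_1 = 1/(1+e^{0.0300}) = 0.4925
P_2 = 1/(1+e^{1.3530}) = 0.2054
P_3 = 1/(1+e^{-2.6123}) = 0.9316
E[score] = 0.4925 + 0.2054 + 0.9316 = 1.6295

1.630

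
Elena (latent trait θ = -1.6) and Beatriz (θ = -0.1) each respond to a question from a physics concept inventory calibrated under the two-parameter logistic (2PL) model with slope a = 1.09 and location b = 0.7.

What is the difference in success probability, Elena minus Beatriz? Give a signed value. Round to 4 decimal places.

-0.2195

P(θ) = 1 / (1 + exp(−a(θ − b)))
P(Elena) = 0.0754  [exponent -2.5070]
P(Beatriz) = 0.2948  [exponent -0.8720]
Difference = 0.0754 − 0.2948 = -0.2195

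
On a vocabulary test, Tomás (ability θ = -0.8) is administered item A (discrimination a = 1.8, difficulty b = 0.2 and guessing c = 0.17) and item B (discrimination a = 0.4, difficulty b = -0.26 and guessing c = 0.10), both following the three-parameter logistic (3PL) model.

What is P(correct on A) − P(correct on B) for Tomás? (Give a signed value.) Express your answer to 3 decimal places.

P(θ) = c + (1 − c) · 1 / (1 + exp(−a(θ − b)))
P_A = 0.2877
P_B = 0.5016
P_A − P_B = -0.2139

-0.214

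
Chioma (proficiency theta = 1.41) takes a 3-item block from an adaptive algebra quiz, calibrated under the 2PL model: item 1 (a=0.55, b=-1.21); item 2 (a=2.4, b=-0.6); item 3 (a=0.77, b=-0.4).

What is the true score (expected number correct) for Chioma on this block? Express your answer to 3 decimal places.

2.602

P(theta) = 1 / (1 + exp(−a(theta − b)))
P_1 = 1/(1+e^{-1.4410}) = 0.8086
P_2 = 1/(1+e^{-4.8240}) = 0.9920
P_3 = 1/(1+e^{-1.3937}) = 0.8012
E[score] = 0.8086 + 0.9920 + 0.8012 = 2.6018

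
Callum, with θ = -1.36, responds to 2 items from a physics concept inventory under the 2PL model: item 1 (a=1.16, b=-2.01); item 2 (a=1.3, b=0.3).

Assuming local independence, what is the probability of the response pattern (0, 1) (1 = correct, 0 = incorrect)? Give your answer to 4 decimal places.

P(θ) = 1 / (1 + exp(−a(θ − b)))
P_1 = 1/(1+e^{-0.7540}) = 0.6800
P_2 = 1/(1+e^{2.1580}) = 0.1036
L = (1−P_1) × P_2 = 0.3200 × 0.1036 = 0.03314

0.0331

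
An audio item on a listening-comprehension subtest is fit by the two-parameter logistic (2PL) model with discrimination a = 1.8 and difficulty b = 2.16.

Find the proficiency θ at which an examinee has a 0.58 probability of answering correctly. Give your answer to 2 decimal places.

P(θ) = 1 / (1 + exp(−a(θ − b)))
logit = ln(0.5800/0.4200) = 0.3228
θ = b + logit/(a) = 2.16 + 0.3228/1.8000 = 2.3393

2.34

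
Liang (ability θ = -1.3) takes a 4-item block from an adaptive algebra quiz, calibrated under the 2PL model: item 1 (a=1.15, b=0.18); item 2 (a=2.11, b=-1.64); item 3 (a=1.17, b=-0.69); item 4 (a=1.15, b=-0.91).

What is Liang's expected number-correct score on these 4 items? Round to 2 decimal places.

P(θ) = 1 / (1 + exp(−a(θ − b)))
P_1 = 1/(1+e^{1.7020}) = 0.1542
P_2 = 1/(1+e^{-0.7174}) = 0.6720
P_3 = 1/(1+e^{0.7137}) = 0.3288
P_4 = 1/(1+e^{0.4485}) = 0.3897
E[score] = 0.1542 + 0.6720 + 0.3288 + 0.3897 = 1.5447

1.54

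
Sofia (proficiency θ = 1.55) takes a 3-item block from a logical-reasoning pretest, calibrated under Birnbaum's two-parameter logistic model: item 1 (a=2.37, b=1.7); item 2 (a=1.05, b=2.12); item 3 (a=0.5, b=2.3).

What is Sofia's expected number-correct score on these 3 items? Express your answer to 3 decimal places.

1.174

P(θ) = 1 / (1 + exp(−a(θ − b)))
P_1 = 1/(1+e^{0.3555}) = 0.4120
P_2 = 1/(1+e^{0.5985}) = 0.3547
P_3 = 1/(1+e^{0.3750}) = 0.4073
E[score] = 0.4120 + 0.3547 + 0.4073 = 1.1741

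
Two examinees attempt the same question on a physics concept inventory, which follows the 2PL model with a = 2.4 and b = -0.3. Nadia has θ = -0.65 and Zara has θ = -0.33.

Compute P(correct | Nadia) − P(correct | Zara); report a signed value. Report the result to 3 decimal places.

-0.180

P(θ) = 1 / (1 + exp(−a(θ − b)))
P(Nadia) = 0.3015  [exponent -0.8400]
P(Zara) = 0.4820  [exponent -0.0720]
Difference = 0.3015 − 0.4820 = -0.1805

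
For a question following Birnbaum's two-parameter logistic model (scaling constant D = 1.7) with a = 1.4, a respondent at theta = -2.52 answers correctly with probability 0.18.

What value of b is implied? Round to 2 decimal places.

-1.88

P(theta) = 1 / (1 + exp(−D·a(theta − b)))
logit(0.18) = ln(0.18/0.82) = -1.5163
b = theta − logit/(1.7·a) = -2.52 − (-1.5163)/2.3800 = -1.8829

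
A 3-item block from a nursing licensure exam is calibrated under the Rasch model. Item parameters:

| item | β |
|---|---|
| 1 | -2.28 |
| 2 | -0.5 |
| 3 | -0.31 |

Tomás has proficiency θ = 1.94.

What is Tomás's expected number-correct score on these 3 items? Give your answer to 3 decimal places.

P(θ) = 1 / (1 + exp(−(θ − β)))
P_1 = 1/(1+e^{-4.2200}) = 0.9855
P_2 = 1/(1+e^{-2.4400}) = 0.9198
P_3 = 1/(1+e^{-2.2500}) = 0.9047
E[score] = 0.9855 + 0.9198 + 0.9047 = 2.8100

2.810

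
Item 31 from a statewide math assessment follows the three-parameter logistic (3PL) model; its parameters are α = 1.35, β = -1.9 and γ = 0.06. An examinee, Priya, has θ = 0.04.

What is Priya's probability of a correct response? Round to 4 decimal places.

0.9361

P(θ) = γ + (1 − γ) · 1 / (1 + exp(−α(θ − β)))
Exponent: 1.35 × (0.04 − (-1.9)) = 2.6190
1/(1 + e^{-2.6190}) = 0.9321
P = 0.06 + 0.94 × 0.9321 = 0.9361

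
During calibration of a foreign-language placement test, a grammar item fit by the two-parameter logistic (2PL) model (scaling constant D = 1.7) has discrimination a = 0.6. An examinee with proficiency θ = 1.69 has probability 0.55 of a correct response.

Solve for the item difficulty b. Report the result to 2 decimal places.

P(θ) = 1 / (1 + exp(−D·a(θ − b)))
logit(0.55) = ln(0.55/0.45) = 0.2007
b = θ − logit/(1.7·a) = 1.69 − 0.2007/1.0200 = 1.4933

1.49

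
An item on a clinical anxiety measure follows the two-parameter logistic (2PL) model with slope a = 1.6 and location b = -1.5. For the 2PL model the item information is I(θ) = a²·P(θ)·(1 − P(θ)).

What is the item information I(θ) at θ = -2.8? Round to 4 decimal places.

P = 1/(1+e^{2.0800}) = 0.1111
P(1−P) = 0.1111 × 0.8889 = 0.0987
I = a² × P(1−P) = 1.6² × 0.0987 = 0.25273

0.2527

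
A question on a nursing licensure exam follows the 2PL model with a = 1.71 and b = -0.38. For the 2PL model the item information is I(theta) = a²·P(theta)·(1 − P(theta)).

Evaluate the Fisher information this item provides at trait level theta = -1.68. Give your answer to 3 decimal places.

0.258

P = 1/(1+e^{2.2230}) = 0.0977
P(1−P) = 0.0977 × 0.9023 = 0.0882
I = a² × P(1−P) = 1.71² × 0.0882 = 0.25778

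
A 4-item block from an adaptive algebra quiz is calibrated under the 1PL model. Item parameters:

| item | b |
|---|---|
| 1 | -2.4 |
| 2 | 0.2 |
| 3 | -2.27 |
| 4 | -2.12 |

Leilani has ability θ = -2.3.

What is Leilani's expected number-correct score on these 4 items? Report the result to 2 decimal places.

1.55

P(θ) = 1 / (1 + exp(−(θ − b)))
P_1 = 1/(1+e^{-0.1000}) = 0.5250
P_2 = 1/(1+e^{2.5000}) = 0.0759
P_3 = 1/(1+e^{0.0300}) = 0.4925
P_4 = 1/(1+e^{0.1800}) = 0.4551
E[score] = 0.5250 + 0.0759 + 0.4925 + 0.4551 = 1.5485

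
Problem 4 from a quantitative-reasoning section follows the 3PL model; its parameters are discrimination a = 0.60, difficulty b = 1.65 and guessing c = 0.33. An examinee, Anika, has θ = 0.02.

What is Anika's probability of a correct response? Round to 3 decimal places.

P(θ) = c + (1 − c) · 1 / (1 + exp(−a(θ − b)))
Exponent: 0.60 × (0.02 − 1.65) = -0.9780
1/(1 + e^{0.9780}) = 0.2733
P = 0.33 + 0.67 × 0.2733 = 0.5131

0.513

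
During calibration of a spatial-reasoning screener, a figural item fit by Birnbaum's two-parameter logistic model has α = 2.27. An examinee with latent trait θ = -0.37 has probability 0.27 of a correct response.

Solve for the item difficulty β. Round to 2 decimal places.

P(θ) = 1 / (1 + exp(−α(θ − β)))
logit(0.27) = ln(0.27/0.73) = -0.9946
β = θ − logit/(α) = -0.37 − (-0.9946)/2.2700 = 0.0682

0.07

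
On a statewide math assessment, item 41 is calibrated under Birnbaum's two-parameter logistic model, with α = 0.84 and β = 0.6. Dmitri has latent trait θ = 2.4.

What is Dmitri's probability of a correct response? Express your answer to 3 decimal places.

P(θ) = 1 / (1 + exp(−α(θ − β)))
Exponent: 0.84 × (2.4 − 0.6) = 1.5120
1/(1 + e^{-1.5120}) = 0.8194

0.819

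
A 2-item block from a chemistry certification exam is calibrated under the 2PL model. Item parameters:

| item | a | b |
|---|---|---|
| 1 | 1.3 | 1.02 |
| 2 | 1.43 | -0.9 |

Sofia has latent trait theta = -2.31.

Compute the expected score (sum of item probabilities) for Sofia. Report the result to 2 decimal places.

0.13

P(theta) = 1 / (1 + exp(−a(theta − b)))
P_1 = 1/(1+e^{4.3290}) = 0.0130
P_2 = 1/(1+e^{2.0163}) = 0.1175
E[score] = 0.0130 + 0.1175 = 0.1305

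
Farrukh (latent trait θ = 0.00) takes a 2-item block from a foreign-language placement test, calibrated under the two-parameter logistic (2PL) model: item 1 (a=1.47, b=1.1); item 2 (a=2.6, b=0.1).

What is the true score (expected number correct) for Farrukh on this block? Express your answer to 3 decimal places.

0.601

P(θ) = 1 / (1 + exp(−a(θ − b)))
P_1 = 1/(1+e^{1.6170}) = 0.1656
P_2 = 1/(1+e^{0.2600}) = 0.4354
E[score] = 0.1656 + 0.4354 = 0.6010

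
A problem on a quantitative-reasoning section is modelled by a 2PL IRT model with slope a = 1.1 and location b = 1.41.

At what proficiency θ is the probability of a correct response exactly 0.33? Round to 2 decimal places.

P(θ) = 1 / (1 + exp(−a(θ − b)))
logit = ln(0.3300/0.6700) = -0.7082
θ = b + logit/(a) = 1.41 + (-0.7082)/1.1000 = 0.7662

0.77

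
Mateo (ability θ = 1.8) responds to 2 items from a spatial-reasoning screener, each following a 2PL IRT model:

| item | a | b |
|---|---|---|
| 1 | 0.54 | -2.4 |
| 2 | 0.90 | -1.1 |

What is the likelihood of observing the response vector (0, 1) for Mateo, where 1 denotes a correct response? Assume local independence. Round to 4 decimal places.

0.0874

P(θ) = 1 / (1 + exp(−a(θ − b)))
P_1 = 1/(1+e^{-2.2680}) = 0.9062
P_2 = 1/(1+e^{-2.6100}) = 0.9315
L = (1−P_1) × P_2 = 0.0938 × 0.9315 = 0.08738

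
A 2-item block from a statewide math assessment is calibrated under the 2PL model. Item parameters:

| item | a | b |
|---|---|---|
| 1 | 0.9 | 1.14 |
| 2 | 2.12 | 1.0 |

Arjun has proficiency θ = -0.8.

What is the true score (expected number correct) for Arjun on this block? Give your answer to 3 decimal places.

0.170

P(θ) = 1 / (1 + exp(−a(θ − b)))
P_1 = 1/(1+e^{1.7460}) = 0.1486
P_2 = 1/(1+e^{3.8160}) = 0.0215
E[score] = 0.1486 + 0.0215 = 0.1701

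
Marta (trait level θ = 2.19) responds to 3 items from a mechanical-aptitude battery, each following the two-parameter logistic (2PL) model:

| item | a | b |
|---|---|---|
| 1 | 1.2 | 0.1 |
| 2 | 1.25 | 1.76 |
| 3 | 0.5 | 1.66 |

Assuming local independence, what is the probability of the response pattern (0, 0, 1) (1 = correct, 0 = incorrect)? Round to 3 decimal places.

0.016

P(θ) = 1 / (1 + exp(−a(θ − b)))
P_1 = 1/(1+e^{-2.5080}) = 0.9247
P_2 = 1/(1+e^{-0.5375}) = 0.6312
P_3 = 1/(1+e^{-0.2650}) = 0.5659
L = (1−P_1) × (1−P_2) × P_3 = 0.0753 × 0.3688 × 0.5659 = 0.01571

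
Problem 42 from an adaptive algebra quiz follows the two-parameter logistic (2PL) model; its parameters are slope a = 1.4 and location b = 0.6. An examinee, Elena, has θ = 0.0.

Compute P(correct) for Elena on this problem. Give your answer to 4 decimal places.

P(θ) = 1 / (1 + exp(−a(θ − b)))
Exponent: 1.4 × (0.0 − 0.6) = -0.8400
1/(1 + e^{0.8400}) = 0.3015

0.3015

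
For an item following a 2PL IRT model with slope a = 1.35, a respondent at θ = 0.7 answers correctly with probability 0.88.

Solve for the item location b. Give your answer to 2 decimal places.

-0.78

P(θ) = 1 / (1 + exp(−a(θ − b)))
logit(0.88) = ln(0.88/0.12) = 1.9924
b = θ − logit/(a) = 0.7 − 1.9924/1.3500 = -0.7759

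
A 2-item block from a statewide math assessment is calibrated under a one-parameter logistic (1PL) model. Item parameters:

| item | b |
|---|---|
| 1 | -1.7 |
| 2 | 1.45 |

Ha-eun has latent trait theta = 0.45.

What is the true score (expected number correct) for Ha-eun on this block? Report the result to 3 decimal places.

1.165

P(theta) = 1 / (1 + exp(−(theta − b)))
P_1 = 1/(1+e^{-2.1500}) = 0.8957
P_2 = 1/(1+e^{1.0000}) = 0.2689
E[score] = 0.8957 + 0.2689 = 1.1646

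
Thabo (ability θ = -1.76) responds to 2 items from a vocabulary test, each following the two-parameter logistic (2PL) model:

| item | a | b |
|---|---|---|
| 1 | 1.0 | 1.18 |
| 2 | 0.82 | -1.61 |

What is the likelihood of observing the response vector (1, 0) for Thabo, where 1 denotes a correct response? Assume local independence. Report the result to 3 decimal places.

P(θ) = 1 / (1 + exp(−a(θ − b)))
P_1 = 1/(1+e^{2.9400}) = 0.0502
P_2 = 1/(1+e^{0.1230}) = 0.4693
L = P_1 × (1−P_2) = 0.0502 × 0.5307 = 0.02665

0.027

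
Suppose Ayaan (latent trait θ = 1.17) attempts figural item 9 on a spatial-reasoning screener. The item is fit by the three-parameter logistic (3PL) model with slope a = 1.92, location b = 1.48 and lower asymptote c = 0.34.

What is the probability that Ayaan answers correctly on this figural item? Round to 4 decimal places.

P(θ) = c + (1 − c) · 1 / (1 + exp(−a(θ − b)))
Exponent: 1.92 × (1.17 − 1.48) = -0.5952
1/(1 + e^{0.5952}) = 0.3554
P = 0.34 + 0.66 × 0.3554 = 0.5746

0.5746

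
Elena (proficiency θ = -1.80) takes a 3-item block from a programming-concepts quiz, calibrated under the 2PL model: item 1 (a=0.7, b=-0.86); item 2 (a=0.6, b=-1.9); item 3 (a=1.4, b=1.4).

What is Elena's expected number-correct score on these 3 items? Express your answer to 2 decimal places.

P(θ) = 1 / (1 + exp(−a(θ − b)))
P_1 = 1/(1+e^{0.6580}) = 0.3412
P_2 = 1/(1+e^{-0.0600}) = 0.5150
P_3 = 1/(1+e^{4.4800}) = 0.0112
E[score] = 0.3412 + 0.5150 + 0.0112 = 0.8674

0.87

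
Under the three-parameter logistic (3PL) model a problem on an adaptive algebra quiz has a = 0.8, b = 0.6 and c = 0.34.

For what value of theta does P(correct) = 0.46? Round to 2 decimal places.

-1.28

P(theta) = c + (1 − c) · 1 / (1 + exp(−a(theta − b)))
Remove guessing floor: (0.46 − 0.34)/(1 − 0.34) = 0.1818
logit = ln(0.1818/0.8182) = -1.5041
theta = b + logit/(a) = 0.6 + (-1.5041)/0.8000 = -1.2801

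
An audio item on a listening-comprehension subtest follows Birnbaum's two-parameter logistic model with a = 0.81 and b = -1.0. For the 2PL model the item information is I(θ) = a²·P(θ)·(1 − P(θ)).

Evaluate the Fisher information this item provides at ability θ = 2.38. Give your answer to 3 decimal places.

0.037

P = 1/(1+e^{-2.7378}) = 0.9392
P(1−P) = 0.9392 × 0.0608 = 0.0571
I = a² × P(1−P) = 0.81² × 0.0571 = 0.03745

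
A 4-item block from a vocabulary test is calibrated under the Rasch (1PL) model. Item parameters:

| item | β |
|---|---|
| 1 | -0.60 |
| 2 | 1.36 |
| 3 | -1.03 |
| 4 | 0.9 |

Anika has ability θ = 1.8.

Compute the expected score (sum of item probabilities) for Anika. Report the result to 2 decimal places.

P(θ) = 1 / (1 + exp(−(θ − β)))
P_1 = 1/(1+e^{-2.4000}) = 0.9168
P_2 = 1/(1+e^{-0.4400}) = 0.6083
P_3 = 1/(1+e^{-2.8300}) = 0.9443
P_4 = 1/(1+e^{-0.9000}) = 0.7109
E[score] = 0.9168 + 0.6083 + 0.9443 + 0.7109 = 3.1803

3.18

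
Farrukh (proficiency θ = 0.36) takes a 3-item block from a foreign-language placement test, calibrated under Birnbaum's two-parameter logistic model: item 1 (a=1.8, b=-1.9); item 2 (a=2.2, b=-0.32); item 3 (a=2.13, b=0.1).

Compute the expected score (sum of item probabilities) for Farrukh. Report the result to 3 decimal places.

2.435

P(θ) = 1 / (1 + exp(−a(θ − b)))
P_1 = 1/(1+e^{-4.0680}) = 0.9832
P_2 = 1/(1+e^{-1.4960}) = 0.8170
P_3 = 1/(1+e^{-0.5538}) = 0.6350
E[score] = 0.9832 + 0.8170 + 0.6350 = 2.4352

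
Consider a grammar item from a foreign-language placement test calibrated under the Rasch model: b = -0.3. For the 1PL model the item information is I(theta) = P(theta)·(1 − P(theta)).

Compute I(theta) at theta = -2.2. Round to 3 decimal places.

P = 1/(1+e^{1.9000}) = 0.1301
P(1−P) = 0.1301 × 0.8699 = 0.1132
I = P(1−P) = 0.11318

0.113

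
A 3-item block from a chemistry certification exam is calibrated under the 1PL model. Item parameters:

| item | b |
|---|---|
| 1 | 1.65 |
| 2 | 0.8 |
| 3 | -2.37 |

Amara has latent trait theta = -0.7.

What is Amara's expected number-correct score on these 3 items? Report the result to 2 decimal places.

1.11

P(theta) = 1 / (1 + exp(−(theta − b)))
P_1 = 1/(1+e^{2.3500}) = 0.0871
P_2 = 1/(1+e^{1.5000}) = 0.1824
P_3 = 1/(1+e^{-1.6700}) = 0.8416
E[score] = 0.0871 + 0.1824 + 0.8416 = 1.1111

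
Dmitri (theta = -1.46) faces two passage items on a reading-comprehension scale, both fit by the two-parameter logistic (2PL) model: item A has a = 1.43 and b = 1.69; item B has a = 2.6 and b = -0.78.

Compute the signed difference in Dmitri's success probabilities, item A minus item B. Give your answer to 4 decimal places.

-0.1349

P(theta) = 1 / (1 + exp(−a(theta − b)))
P_A = 0.0109
P_B = 0.1458
P_A − P_B = -0.1349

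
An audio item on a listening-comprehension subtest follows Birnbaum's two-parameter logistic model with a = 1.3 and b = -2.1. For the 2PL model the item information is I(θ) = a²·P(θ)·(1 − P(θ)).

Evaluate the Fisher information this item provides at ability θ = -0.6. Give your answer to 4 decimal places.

0.1843

P = 1/(1+e^{-1.9500}) = 0.8754
P(1−P) = 0.8754 × 0.1246 = 0.1090
I = a² × P(1−P) = 1.3² × 0.1090 = 0.18428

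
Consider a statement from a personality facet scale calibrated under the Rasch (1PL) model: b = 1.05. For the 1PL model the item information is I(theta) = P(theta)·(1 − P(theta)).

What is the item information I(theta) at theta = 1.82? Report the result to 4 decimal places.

0.2163

P = 1/(1+e^{-0.7700}) = 0.6835
P(1−P) = 0.6835 × 0.3165 = 0.2163
I = P(1−P) = 0.21632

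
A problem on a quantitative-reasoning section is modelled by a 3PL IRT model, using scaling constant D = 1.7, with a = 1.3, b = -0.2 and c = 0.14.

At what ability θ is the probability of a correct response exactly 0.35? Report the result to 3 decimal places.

-0.711

P(θ) = c + (1 − c) · 1 / (1 + exp(−D·a(θ − b)))
Remove guessing floor: (0.35 − 0.14)/(1 − 0.14) = 0.2442
logit = ln(0.2442/0.7558) = -1.1299
θ = b + logit/(1.7·a) = -0.2 + (-1.1299)/2.2100 = -0.7113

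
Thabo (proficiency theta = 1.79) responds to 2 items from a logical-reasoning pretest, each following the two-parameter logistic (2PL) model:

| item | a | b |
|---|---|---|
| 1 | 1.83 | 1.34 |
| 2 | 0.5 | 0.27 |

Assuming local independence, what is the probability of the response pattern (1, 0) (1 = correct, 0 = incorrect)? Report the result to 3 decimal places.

P(theta) = 1 / (1 + exp(−a(theta − b)))
P_1 = 1/(1+e^{-0.8235}) = 0.6950
P_2 = 1/(1+e^{-0.7600}) = 0.6814
L = P_1 × (1−P_2) = 0.6950 × 0.3186 = 0.22145

0.221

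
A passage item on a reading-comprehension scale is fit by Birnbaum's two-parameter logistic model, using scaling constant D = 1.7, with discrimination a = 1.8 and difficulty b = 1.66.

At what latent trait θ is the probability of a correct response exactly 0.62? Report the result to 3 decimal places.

P(θ) = 1 / (1 + exp(−D·a(θ − b)))
logit = ln(0.6200/0.3800) = 0.4895
θ = b + logit/(1.7·a) = 1.66 + 0.4895/3.0600 = 1.8200

1.820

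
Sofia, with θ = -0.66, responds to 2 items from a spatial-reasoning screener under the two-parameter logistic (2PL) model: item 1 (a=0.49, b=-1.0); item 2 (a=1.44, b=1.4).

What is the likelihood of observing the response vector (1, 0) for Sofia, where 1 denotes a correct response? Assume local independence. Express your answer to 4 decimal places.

0.5150

P(θ) = 1 / (1 + exp(−a(θ − b)))
P_1 = 1/(1+e^{-0.1666}) = 0.5416
P_2 = 1/(1+e^{2.9664}) = 0.0490
L = P_1 × (1−P_2) = 0.5416 × 0.9510 = 0.51504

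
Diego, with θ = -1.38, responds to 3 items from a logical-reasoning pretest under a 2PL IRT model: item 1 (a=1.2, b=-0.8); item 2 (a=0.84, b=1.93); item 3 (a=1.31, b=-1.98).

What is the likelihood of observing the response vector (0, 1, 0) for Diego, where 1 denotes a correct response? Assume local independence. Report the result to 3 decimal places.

P(θ) = 1 / (1 + exp(−a(θ − b)))
P_1 = 1/(1+e^{0.6960}) = 0.3327
P_2 = 1/(1+e^{2.7804}) = 0.0584
P_3 = 1/(1+e^{-0.7860}) = 0.6870
L = (1−P_1) × P_2 × (1−P_3) = 0.6673 × 0.0584 × 0.3130 = 0.01220

0.012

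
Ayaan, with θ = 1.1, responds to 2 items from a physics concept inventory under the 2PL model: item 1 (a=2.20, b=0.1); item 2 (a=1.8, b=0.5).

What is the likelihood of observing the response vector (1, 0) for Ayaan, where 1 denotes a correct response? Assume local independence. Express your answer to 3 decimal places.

0.228

P(θ) = 1 / (1 + exp(−a(θ − b)))
P_1 = 1/(1+e^{-2.2000}) = 0.9002
P_2 = 1/(1+e^{-1.0800}) = 0.7465
L = P_1 × (1−P_2) = 0.9002 × 0.2535 = 0.22822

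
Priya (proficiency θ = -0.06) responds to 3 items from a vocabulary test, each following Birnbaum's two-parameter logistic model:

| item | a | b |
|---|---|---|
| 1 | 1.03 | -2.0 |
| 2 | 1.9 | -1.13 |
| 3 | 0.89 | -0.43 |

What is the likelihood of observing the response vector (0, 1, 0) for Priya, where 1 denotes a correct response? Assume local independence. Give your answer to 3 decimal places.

P(θ) = 1 / (1 + exp(−a(θ − b)))
P_1 = 1/(1+e^{-1.9982}) = 0.8806
P_2 = 1/(1+e^{-2.0330}) = 0.8842
P_3 = 1/(1+e^{-0.3293}) = 0.5816
L = (1−P_1) × P_2 × (1−P_3) = 0.1194 × 0.8842 × 0.4184 = 0.04417

0.044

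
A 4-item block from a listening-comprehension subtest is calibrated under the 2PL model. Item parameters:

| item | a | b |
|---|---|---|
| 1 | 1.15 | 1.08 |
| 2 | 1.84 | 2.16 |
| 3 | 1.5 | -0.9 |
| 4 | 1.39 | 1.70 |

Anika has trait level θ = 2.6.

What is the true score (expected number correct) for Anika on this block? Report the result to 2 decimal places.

P(θ) = 1 / (1 + exp(−a(θ − b)))
P_1 = 1/(1+e^{-1.7480}) = 0.8517
P_2 = 1/(1+e^{-0.8096}) = 0.6920
P_3 = 1/(1+e^{-5.2500}) = 0.9948
P_4 = 1/(1+e^{-1.2510}) = 0.7775
E[score] = 0.8517 + 0.6920 + 0.9948 + 0.7775 = 3.3160

3.32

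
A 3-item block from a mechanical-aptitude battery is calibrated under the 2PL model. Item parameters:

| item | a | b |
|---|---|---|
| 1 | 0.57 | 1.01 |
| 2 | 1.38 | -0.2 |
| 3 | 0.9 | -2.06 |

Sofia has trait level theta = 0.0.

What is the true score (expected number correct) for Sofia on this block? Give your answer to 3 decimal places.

1.793

P(theta) = 1 / (1 + exp(−a(theta − b)))
P_1 = 1/(1+e^{0.5757}) = 0.3599
P_2 = 1/(1+e^{-0.2760}) = 0.5686
P_3 = 1/(1+e^{-1.8540}) = 0.8646
E[score] = 0.3599 + 0.5686 + 0.8646 = 1.7931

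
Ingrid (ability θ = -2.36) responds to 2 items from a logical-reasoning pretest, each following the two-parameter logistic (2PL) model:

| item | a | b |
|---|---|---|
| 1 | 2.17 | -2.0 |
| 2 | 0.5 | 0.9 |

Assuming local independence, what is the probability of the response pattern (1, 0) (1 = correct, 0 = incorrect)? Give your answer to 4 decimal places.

P(θ) = 1 / (1 + exp(−a(θ − b)))
P_1 = 1/(1+e^{0.7812}) = 0.3141
P_2 = 1/(1+e^{1.6300}) = 0.1638
L = P_1 × (1−P_2) = 0.3141 × 0.8362 = 0.26261

0.2626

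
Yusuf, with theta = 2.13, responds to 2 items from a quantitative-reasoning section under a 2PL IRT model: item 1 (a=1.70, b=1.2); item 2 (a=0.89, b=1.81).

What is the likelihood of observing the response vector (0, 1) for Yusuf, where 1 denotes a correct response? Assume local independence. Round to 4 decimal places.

0.0974

P(theta) = 1 / (1 + exp(−a(theta − b)))
P_1 = 1/(1+e^{-1.5810}) = 0.8293
P_2 = 1/(1+e^{-0.2848}) = 0.5707
L = (1−P_1) × P_2 = 0.1707 × 0.5707 = 0.09740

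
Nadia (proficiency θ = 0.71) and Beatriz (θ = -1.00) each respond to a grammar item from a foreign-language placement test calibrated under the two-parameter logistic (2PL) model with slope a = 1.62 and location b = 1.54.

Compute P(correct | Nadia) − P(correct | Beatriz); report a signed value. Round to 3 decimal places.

0.191

P(θ) = 1 / (1 + exp(−a(θ − b)))
P(Nadia) = 0.2068  [exponent -1.3446]
P(Beatriz) = 0.0161  [exponent -4.1148]
Difference = 0.2068 − 0.0161 = 0.1907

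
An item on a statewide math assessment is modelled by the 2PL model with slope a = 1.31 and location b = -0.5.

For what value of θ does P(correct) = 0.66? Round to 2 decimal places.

0.01

P(θ) = 1 / (1 + exp(−a(θ − b)))
logit = ln(0.6600/0.3400) = 0.6633
θ = b + logit/(a) = -0.5 + 0.6633/1.3100 = 0.0063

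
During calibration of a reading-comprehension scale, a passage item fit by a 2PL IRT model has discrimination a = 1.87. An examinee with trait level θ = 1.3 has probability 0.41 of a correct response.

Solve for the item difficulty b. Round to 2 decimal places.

P(θ) = 1 / (1 + exp(−a(θ − b)))
logit(0.41) = ln(0.41/0.59) = -0.3640
b = θ − logit/(a) = 1.3 − (-0.3640)/1.8700 = 1.4946

1.49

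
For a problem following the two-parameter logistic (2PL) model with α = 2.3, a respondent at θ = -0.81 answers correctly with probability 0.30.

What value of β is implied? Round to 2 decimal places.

-0.44

P(θ) = 1 / (1 + exp(−α(θ − β)))
logit(0.30) = ln(0.30/0.70) = -0.8473
β = θ − logit/(α) = -0.81 − (-0.8473)/2.3000 = -0.4416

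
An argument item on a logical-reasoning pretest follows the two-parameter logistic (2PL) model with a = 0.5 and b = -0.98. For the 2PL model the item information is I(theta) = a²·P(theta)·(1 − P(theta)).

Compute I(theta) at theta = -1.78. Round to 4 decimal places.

P = 1/(1+e^{0.4000}) = 0.4013
P(1−P) = 0.4013 × 0.5987 = 0.2403
I = a² × P(1−P) = 0.5² × 0.2403 = 0.06007

0.0601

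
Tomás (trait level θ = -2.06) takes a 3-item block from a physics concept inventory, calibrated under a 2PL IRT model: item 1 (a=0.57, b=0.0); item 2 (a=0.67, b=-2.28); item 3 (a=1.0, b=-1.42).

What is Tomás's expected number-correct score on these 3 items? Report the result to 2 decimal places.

1.12

P(θ) = 1 / (1 + exp(−a(θ − b)))
P_1 = 1/(1+e^{1.1742}) = 0.2361
P_2 = 1/(1+e^{-0.1474}) = 0.5368
P_3 = 1/(1+e^{0.6400}) = 0.3452
E[score] = 0.2361 + 0.5368 + 0.3452 = 1.1181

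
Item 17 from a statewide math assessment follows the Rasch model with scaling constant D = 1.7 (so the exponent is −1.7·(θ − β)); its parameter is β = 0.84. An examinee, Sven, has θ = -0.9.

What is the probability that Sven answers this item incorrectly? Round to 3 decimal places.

0.951

P(θ) = 1 / (1 + exp(−D·(θ − β)))
Exponent: 1.7 × (-0.9 − 0.84) = -2.9580
1/(1 + e^{2.9580}) = 0.0494
P = 0.0494
P(incorrect) = 1 − 0.0494 = 0.9506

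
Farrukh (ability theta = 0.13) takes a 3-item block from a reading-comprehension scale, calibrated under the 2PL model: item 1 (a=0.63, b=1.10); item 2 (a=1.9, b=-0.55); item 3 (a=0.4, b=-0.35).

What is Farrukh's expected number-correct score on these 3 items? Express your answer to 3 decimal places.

1.684

P(theta) = 1 / (1 + exp(−a(theta − b)))
P_1 = 1/(1+e^{0.6111}) = 0.3518
P_2 = 1/(1+e^{-1.2920}) = 0.7845
P_3 = 1/(1+e^{-0.1920}) = 0.5479
E[score] = 0.3518 + 0.7845 + 0.5479 = 1.6841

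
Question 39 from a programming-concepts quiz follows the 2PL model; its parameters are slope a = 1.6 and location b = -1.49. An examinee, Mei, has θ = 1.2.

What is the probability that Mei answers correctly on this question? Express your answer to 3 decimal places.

0.987

P(θ) = 1 / (1 + exp(−a(θ − b)))
Exponent: 1.6 × (1.2 − (-1.49)) = 4.3040
1/(1 + e^{-4.3040}) = 0.9867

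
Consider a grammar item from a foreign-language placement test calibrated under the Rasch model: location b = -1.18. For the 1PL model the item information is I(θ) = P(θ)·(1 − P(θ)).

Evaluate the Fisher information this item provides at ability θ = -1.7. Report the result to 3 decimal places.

P = 1/(1+e^{0.5200}) = 0.3729
P(1−P) = 0.3729 × 0.6271 = 0.2338
I = P(1−P) = 0.23383

0.234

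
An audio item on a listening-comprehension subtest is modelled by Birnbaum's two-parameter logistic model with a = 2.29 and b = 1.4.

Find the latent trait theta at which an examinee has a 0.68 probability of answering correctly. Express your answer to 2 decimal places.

1.73

P(theta) = 1 / (1 + exp(−a(theta − b)))
logit = ln(0.6800/0.3200) = 0.7538
theta = b + logit/(a) = 1.4 + 0.7538/2.2900 = 1.7292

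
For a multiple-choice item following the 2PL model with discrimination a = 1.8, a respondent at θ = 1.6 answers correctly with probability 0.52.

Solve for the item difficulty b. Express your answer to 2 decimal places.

1.56

P(θ) = 1 / (1 + exp(−a(θ − b)))
logit(0.52) = ln(0.52/0.48) = 0.0800
b = θ − logit/(a) = 1.6 − 0.0800/1.8000 = 1.5555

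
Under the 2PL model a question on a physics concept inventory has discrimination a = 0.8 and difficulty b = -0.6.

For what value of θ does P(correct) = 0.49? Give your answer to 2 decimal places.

P(θ) = 1 / (1 + exp(−a(θ − b)))
logit = ln(0.4900/0.5100) = -0.0400
θ = b + logit/(a) = -0.6 + (-0.0400)/0.8000 = -0.6500

-0.65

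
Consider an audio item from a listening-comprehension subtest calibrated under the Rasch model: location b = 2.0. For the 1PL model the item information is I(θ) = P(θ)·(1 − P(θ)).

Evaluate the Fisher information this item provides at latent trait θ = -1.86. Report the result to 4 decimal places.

P = 1/(1+e^{3.8600}) = 0.0206
P(1−P) = 0.0206 × 0.9794 = 0.0202
I = P(1−P) = 0.02021

0.0202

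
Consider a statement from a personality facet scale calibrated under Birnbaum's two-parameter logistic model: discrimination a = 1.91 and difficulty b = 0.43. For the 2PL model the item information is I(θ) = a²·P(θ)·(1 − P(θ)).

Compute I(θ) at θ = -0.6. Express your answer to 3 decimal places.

P = 1/(1+e^{1.9673}) = 0.1227
P(1−P) = 0.1227 × 0.8773 = 0.1076
I = a² × P(1−P) = 1.91² × 0.1076 = 0.39264

0.393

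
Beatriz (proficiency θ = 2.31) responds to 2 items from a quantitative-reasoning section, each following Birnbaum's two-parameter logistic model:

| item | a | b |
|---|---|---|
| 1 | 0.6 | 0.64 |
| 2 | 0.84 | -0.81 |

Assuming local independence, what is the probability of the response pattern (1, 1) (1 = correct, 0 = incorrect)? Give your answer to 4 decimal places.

P(θ) = 1 / (1 + exp(−a(θ − b)))
P_1 = 1/(1+e^{-1.0020}) = 0.7315
P_2 = 1/(1+e^{-2.6208}) = 0.9322
L = P_1 × P_2 = 0.7315 × 0.9322 = 0.68185

0.6819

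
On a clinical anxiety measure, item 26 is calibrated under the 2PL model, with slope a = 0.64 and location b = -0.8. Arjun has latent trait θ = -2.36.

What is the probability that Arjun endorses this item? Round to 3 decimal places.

P(θ) = 1 / (1 + exp(−a(θ − b)))
Exponent: 0.64 × (-2.36 − (-0.8)) = -0.9984
1/(1 + e^{0.9984}) = 0.2693

0.269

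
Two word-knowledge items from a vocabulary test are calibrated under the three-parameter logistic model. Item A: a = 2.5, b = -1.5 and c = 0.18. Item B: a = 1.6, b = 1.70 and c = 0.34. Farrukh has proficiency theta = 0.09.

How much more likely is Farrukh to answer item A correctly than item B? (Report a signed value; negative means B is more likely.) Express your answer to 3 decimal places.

0.598

P(theta) = c + (1 − c) · 1 / (1 + exp(−a(theta − b)))
P_A = 0.9849
P_B = 0.3867
P_A − P_B = 0.5982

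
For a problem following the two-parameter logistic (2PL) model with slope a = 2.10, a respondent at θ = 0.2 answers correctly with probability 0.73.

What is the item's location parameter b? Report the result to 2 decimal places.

-0.27

P(θ) = 1 / (1 + exp(−a(θ − b)))
logit(0.73) = ln(0.73/0.27) = 0.9946
b = θ − logit/(a) = 0.2 − 0.9946/2.1000 = -0.2736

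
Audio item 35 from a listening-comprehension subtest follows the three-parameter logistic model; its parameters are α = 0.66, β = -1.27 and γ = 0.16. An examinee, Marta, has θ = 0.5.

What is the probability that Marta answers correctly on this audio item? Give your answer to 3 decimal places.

P(θ) = γ + (1 − γ) · 1 / (1 + exp(−α(θ − β)))
Exponent: 0.66 × (0.5 − (-1.27)) = 1.1682
1/(1 + e^{-1.1682}) = 0.7628
P = 0.16 + 0.84 × 0.7628 = 0.8008

0.801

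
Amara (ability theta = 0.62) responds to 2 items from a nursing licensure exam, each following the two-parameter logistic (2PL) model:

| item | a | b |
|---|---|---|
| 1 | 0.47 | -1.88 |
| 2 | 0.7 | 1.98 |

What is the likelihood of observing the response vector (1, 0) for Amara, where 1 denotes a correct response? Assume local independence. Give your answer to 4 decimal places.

0.5513

P(theta) = 1 / (1 + exp(−a(theta − b)))
P_1 = 1/(1+e^{-1.1750}) = 0.7640
P_2 = 1/(1+e^{0.9520}) = 0.2785
L = P_1 × (1−P_2) = 0.7640 × 0.7215 = 0.55127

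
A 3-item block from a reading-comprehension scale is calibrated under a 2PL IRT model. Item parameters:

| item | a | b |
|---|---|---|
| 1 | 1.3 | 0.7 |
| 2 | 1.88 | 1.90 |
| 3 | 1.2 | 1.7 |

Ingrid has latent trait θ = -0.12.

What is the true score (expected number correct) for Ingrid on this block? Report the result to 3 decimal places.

0.379

P(θ) = 1 / (1 + exp(−a(θ − b)))
P_1 = 1/(1+e^{1.0660}) = 0.2562
P_2 = 1/(1+e^{3.7976}) = 0.0219
P_3 = 1/(1+e^{2.1840}) = 0.1012
E[score] = 0.2562 + 0.0219 + 0.1012 = 0.3793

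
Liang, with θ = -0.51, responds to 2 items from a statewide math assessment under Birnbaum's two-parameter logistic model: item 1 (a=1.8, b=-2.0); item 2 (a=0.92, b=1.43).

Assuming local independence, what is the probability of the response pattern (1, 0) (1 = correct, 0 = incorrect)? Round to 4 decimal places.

P(θ) = 1 / (1 + exp(−a(θ − b)))
P_1 = 1/(1+e^{-2.6820}) = 0.9360
P_2 = 1/(1+e^{1.7848}) = 0.1437
L = P_1 × (1−P_2) = 0.9360 × 0.8563 = 0.80145

0.8014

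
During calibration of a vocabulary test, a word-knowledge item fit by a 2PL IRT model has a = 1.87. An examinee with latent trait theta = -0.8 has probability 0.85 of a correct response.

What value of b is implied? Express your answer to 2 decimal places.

-1.73

P(theta) = 1 / (1 + exp(−a(theta − b)))
logit(0.85) = ln(0.85/0.15) = 1.7346
b = theta − logit/(a) = -0.8 − 1.7346/1.8700 = -1.7276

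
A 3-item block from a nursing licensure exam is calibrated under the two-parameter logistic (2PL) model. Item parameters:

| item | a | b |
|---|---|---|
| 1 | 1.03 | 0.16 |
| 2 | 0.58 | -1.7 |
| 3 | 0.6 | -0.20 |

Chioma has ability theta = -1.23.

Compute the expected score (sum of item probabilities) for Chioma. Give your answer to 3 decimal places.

1.111

P(theta) = 1 / (1 + exp(−a(theta − b)))
P_1 = 1/(1+e^{1.4317}) = 0.1928
P_2 = 1/(1+e^{-0.2726}) = 0.5677
P_3 = 1/(1+e^{0.6180}) = 0.3502
E[score] = 0.1928 + 0.5677 + 0.3502 = 1.1108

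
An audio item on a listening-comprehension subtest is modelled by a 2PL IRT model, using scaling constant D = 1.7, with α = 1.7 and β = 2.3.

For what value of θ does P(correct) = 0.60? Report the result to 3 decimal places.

P(θ) = 1 / (1 + exp(−D·α(θ − β)))
logit = ln(0.6000/0.4000) = 0.4055
θ = β + logit/(1.7·α) = 2.3 + 0.4055/2.8900 = 2.4403

2.440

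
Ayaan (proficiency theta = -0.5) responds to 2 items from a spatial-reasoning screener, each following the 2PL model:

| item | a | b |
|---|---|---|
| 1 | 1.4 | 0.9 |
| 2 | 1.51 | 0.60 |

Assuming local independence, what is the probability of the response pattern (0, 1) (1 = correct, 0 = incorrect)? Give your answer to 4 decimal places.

0.1399

P(theta) = 1 / (1 + exp(−a(theta − b)))
P_1 = 1/(1+e^{1.9600}) = 0.1235
P_2 = 1/(1+e^{1.6610}) = 0.1596
L = (1−P_1) × P_2 = 0.8765 × 0.1596 = 0.13992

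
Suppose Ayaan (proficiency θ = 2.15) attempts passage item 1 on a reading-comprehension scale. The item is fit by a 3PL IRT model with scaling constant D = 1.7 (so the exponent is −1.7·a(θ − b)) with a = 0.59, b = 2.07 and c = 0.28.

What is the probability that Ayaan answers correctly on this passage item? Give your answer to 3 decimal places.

P(θ) = c + (1 − c) · 1 / (1 + exp(−D·a(θ − b)))
Exponent: 1.7 × 0.59 × (2.15 − 2.07) = 0.0802
1/(1 + e^{-0.0802}) = 0.5200
P = 0.28 + 0.72 × 0.5200 = 0.6544

0.654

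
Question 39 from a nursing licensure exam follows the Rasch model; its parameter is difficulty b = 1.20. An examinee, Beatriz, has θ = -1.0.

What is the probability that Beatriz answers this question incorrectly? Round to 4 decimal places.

0.9002

P(θ) = 1 / (1 + exp(−(θ − b)))
Exponent: (-1.0 − 1.20) = -2.2000
1/(1 + e^{2.2000}) = 0.0998
P = 0.0998
P(incorrect) = 1 − 0.0998 = 0.9002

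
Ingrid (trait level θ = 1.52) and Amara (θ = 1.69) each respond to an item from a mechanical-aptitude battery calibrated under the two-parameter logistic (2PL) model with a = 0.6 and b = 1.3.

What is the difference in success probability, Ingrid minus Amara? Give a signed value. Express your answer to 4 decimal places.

P(θ) = 1 / (1 + exp(−a(θ − b)))
P(Ingrid) = 0.5330  [exponent 0.1320]
P(Amara) = 0.5582  [exponent 0.2340]
Difference = 0.5330 − 0.5582 = -0.0253

-0.0253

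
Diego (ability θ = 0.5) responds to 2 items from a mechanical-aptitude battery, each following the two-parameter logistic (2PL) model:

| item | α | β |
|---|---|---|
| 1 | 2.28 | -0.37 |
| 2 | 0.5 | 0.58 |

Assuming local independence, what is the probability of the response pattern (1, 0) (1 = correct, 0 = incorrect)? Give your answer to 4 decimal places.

P(θ) = 1 / (1 + exp(−α(θ − β)))
P_1 = 1/(1+e^{-1.9836}) = 0.8791
P_2 = 1/(1+e^{0.0400}) = 0.4900
L = P_1 × (1−P_2) = 0.8791 × 0.5100 = 0.44832

0.4483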